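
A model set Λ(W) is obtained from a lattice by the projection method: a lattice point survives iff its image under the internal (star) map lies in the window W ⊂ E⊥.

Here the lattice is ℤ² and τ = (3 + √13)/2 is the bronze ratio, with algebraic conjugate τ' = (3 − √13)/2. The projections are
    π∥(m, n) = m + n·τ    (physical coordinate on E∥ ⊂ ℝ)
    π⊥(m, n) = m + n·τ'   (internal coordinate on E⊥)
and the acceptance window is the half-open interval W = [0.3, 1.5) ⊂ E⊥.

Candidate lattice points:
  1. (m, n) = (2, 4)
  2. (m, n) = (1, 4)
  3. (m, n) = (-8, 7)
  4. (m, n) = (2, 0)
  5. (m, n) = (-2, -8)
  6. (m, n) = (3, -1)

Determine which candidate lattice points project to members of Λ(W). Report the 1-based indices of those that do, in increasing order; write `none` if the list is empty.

Numerically τ ≈ 3.30278 and τ' = −1/τ ≈ -0.30278.
[1] lift (2,4): star map gives 0.78890; window check 0.3 ≤ 0.78890 < 1.5 is true → IN Λ
[2] lift (1,4): star map gives -0.21110; window check 0.3 ≤ -0.21110 < 1.5 is false → out
[3] lift (-8,7): star map gives -10.11943; window check 0.3 ≤ -10.11943 < 1.5 is false → out
[4] lift (2,0): star map gives 2.00000; window check 0.3 ≤ 2.00000 < 1.5 is false → out
[5] lift (-2,-8): star map gives 0.42221; window check 0.3 ≤ 0.42221 < 1.5 is true → IN Λ
[6] lift (3,-1): star map gives 3.30278; window check 0.3 ≤ 3.30278 < 1.5 is false → out

1, 5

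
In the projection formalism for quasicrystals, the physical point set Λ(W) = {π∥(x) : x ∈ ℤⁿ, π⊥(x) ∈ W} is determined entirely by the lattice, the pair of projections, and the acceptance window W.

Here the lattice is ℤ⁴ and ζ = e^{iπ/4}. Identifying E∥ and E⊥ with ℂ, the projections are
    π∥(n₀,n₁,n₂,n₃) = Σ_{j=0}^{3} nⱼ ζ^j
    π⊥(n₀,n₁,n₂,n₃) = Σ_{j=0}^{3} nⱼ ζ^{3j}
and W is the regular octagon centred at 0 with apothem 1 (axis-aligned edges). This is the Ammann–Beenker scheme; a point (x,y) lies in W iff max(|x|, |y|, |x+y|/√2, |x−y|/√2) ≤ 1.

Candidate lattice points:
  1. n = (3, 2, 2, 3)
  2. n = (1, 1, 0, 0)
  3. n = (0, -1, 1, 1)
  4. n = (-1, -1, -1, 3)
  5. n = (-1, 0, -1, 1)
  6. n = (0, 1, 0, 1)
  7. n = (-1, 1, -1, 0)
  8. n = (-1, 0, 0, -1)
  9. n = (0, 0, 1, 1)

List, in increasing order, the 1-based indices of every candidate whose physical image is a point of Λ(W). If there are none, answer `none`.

Internal map: ζ^{3j} for j=0..3 gives (1,0), (−√2/2,√2/2), (0,−1), (√2/2,√2/2).
candidate 1: n = (3, 2, 2, 3) → π⊥ ≈ (+3.7071, +1.5355); max(|x|,|y|,|x±y|/√2) = 3.7071 > 1 ⇒ ∉ W
candidate 2: n = (1, 1, 0, 0) → π⊥ ≈ (+0.2929, +0.7071); max(|x|,|y|,|x±y|/√2) = 0.7071 ≤ 1 ⇒ ∈ W
candidate 3: n = (0, -1, 1, 1) → π⊥ ≈ (+1.4142, -1.0000); max(|x|,|y|,|x±y|/√2) = 1.7071 > 1 ⇒ ∉ W
candidate 4: n = (-1, -1, -1, 3) → π⊥ ≈ (+1.8284, +2.4142); max(|x|,|y|,|x±y|/√2) = 3.0000 > 1 ⇒ ∉ W
candidate 5: n = (-1, 0, -1, 1) → π⊥ ≈ (-0.2929, +1.7071); max(|x|,|y|,|x±y|/√2) = 1.7071 > 1 ⇒ ∉ W
candidate 6: n = (0, 1, 0, 1) → π⊥ ≈ (+0.0000, +1.4142); max(|x|,|y|,|x±y|/√2) = 1.4142 > 1 ⇒ ∉ W
candidate 7: n = (-1, 1, -1, 0) → π⊥ ≈ (-1.7071, +1.7071); max(|x|,|y|,|x±y|/√2) = 2.4142 > 1 ⇒ ∉ W
candidate 8: n = (-1, 0, 0, -1) → π⊥ ≈ (-1.7071, -0.7071); max(|x|,|y|,|x±y|/√2) = 1.7071 > 1 ⇒ ∉ W
candidate 9: n = (0, 0, 1, 1) → π⊥ ≈ (+0.7071, -0.2929); max(|x|,|y|,|x±y|/√2) = 0.7071 ≤ 1 ⇒ ∈ W

2, 9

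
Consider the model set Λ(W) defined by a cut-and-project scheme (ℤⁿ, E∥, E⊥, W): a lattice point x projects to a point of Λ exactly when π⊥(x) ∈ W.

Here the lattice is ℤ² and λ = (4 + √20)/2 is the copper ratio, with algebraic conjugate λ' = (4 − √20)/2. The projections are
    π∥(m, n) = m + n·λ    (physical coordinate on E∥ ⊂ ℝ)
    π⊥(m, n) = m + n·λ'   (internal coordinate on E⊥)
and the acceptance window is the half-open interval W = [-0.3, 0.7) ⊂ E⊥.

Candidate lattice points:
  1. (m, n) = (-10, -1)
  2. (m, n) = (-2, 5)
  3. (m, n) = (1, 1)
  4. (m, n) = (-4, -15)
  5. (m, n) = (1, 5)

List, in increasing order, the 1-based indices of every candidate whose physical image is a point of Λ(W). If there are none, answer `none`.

5

λ' = (4−√20)/2 ≈ -0.23607.
candidate 1: (m,n)=(-10,-1) → π∥ = -10-1·λ ≈ -14.23607, π⊥ = -10-1·λ' ≈ -9.76393 ∉ [-0.3, 0.7) ⇒ out
candidate 2: (m,n)=(-2,5) → π∥ = -2+5·λ ≈ 19.18034, π⊥ = -2+5·λ' ≈ -3.18034 ∉ [-0.3, 0.7) ⇒ out
candidate 3: (m,n)=(1,1) → π∥ = 1+1·λ ≈ 5.23607, π⊥ = 1+1·λ' ≈ 0.76393 ∉ [-0.3, 0.7) ⇒ out
candidate 4: (m,n)=(-4,-15) → π∥ = -4-15·λ ≈ -67.54102, π⊥ = -4-15·λ' ≈ -0.45898 ∉ [-0.3, 0.7) ⇒ out
candidate 5: (m,n)=(1,5) → π∥ = 1+5·λ ≈ 22.18034, π⊥ = 1+5·λ' ≈ -0.18034 ∈ [-0.3, 0.7) ⇒ IN Λ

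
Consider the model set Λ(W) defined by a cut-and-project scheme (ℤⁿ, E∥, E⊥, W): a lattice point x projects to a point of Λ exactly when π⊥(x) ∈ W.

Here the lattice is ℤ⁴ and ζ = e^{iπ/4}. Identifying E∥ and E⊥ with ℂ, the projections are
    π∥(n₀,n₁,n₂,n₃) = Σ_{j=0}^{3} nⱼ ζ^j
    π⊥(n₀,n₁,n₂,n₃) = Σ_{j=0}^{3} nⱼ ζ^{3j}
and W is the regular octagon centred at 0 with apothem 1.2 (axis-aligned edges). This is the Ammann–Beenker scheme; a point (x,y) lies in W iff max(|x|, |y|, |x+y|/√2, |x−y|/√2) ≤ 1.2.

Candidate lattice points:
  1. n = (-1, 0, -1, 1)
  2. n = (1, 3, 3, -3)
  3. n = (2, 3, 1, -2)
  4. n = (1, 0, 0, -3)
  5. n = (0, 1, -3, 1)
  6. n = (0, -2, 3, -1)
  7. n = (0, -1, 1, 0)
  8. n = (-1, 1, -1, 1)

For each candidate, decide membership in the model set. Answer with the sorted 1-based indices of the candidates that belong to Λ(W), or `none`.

With ζ = e^{iπ/4} the internal vectors are ζ^0,ζ^3,ζ^6,ζ^9.
#1 (-1, 0, -1, 1): internal (-0.2929, 1.7071); octagon support 1.7071 vs apothem 1.2 → ∉ W
#2 (1, 3, 3, -3): internal (-3.2426, -3.0000); octagon support 4.4142 vs apothem 1.2 → ∉ W
#3 (2, 3, 1, -2): internal (-1.5355, -0.2929); octagon support 1.5355 vs apothem 1.2 → ∉ W
#4 (1, 0, 0, -3): internal (-1.1213, -2.1213); octagon support 2.2929 vs apothem 1.2 → ∉ W
#5 (0, 1, -3, 1): internal (0.0000, 4.4142); octagon support 4.4142 vs apothem 1.2 → ∉ W
#6 (0, -2, 3, -1): internal (0.7071, -5.1213); octagon support 5.1213 vs apothem 1.2 → ∉ W
#7 (0, -1, 1, 0): internal (0.7071, -1.7071); octagon support 1.7071 vs apothem 1.2 → ∉ W
#8 (-1, 1, -1, 1): internal (-1.0000, 2.4142); octagon support 2.4142 vs apothem 1.2 → ∉ W

none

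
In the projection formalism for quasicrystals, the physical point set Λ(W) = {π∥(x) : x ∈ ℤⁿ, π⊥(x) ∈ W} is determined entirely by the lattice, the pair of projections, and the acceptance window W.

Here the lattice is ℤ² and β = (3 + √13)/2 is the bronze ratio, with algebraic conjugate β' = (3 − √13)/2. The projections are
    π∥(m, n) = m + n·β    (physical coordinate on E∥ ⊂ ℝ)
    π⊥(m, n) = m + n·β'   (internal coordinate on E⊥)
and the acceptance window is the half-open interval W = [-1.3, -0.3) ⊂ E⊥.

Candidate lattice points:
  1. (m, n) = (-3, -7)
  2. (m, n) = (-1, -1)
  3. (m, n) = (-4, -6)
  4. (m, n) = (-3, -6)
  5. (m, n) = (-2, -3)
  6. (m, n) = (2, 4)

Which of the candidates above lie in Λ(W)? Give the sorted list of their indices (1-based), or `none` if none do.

Compute β' = (3−√13)/2 = -0.3028, so π⊥(m,n) = m -0.3028·n.
[1] lift (-3,-7): star map gives -0.8806; window check -1.3 ≤ -0.8806 < -0.3 is true → IN Λ
[2] lift (-1,-1): star map gives -0.6972; window check -1.3 ≤ -0.6972 < -0.3 is true → IN Λ
[3] lift (-4,-6): star map gives -2.1833; window check -1.3 ≤ -2.1833 < -0.3 is false → out
[4] lift (-3,-6): star map gives -1.1833; window check -1.3 ≤ -1.1833 < -0.3 is true → IN Λ
[5] lift (-2,-3): star map gives -1.0917; window check -1.3 ≤ -1.0917 < -0.3 is true → IN Λ
[6] lift (2,4): star map gives 0.7889; window check -1.3 ≤ 0.7889 < -0.3 is false → out

1, 2, 4, 5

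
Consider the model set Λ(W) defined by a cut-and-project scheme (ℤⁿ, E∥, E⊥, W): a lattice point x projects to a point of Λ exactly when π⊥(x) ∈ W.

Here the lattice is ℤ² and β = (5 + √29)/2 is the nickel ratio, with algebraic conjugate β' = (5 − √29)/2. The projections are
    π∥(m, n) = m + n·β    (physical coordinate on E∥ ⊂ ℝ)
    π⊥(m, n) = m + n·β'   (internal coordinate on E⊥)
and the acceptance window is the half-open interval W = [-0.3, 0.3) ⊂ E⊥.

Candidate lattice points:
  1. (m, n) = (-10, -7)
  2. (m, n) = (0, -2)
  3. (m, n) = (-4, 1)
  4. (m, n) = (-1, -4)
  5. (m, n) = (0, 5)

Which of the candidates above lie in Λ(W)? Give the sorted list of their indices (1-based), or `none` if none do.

Numerically β ≈ 5.19258 and β' = −1/β ≈ -0.19258.
#1 (-10,-7): internal coord -10 + (-7)·β' = -8.65192; -8.65192 ∉ [-0.3, 0.3) → out
#2 (0,-2): internal coord 0 + (-2)·β' = +0.38516; +0.38516 ∉ [-0.3, 0.3) → out
#3 (-4,1): internal coord -4 + (1)·β' = -4.19258; -4.19258 ∉ [-0.3, 0.3) → out
#4 (-1,-4): internal coord -1 + (-4)·β' = -0.22967; -0.22967 ∈ [-0.3, 0.3) → IN Λ
#5 (0,5): internal coord 0 + (5)·β' = -0.96291; -0.96291 ∉ [-0.3, 0.3) → out

4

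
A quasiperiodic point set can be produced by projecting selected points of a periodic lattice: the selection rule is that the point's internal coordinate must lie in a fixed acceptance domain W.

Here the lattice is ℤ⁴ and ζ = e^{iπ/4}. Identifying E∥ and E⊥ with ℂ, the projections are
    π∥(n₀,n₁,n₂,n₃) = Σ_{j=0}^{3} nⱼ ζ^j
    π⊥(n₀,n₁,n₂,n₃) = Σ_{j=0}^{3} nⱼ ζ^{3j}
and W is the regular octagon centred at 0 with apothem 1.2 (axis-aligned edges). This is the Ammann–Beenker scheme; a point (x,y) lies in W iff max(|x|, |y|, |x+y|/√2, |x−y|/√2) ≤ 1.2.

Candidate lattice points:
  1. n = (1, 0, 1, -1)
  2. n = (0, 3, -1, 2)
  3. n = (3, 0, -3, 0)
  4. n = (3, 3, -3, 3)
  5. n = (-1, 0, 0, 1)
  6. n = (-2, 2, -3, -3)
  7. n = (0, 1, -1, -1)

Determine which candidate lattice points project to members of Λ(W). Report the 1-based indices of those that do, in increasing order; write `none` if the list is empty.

With ζ = e^{iπ/4} the internal vectors are ζ^0,ζ^3,ζ^6,ζ^9.
candidate 1: n = (1, 0, 1, -1) → π⊥ ≈ (+0.29289, -1.70711); max(|x|,|y|,|x±y|/√2) = 1.70711 > 1.2 ⇒ ∉ W
candidate 2: n = (0, 3, -1, 2) → π⊥ ≈ (-0.70711, +4.53553); max(|x|,|y|,|x±y|/√2) = 4.53553 > 1.2 ⇒ ∉ W
candidate 3: n = (3, 0, -3, 0) → π⊥ ≈ (+3.00000, +3.00000); max(|x|,|y|,|x±y|/√2) = 4.24264 > 1.2 ⇒ ∉ W
candidate 4: n = (3, 3, -3, 3) → π⊥ ≈ (+3.00000, +7.24264); max(|x|,|y|,|x±y|/√2) = 7.24264 > 1.2 ⇒ ∉ W
candidate 5: n = (-1, 0, 0, 1) → π⊥ ≈ (-0.29289, +0.70711); max(|x|,|y|,|x±y|/√2) = 0.70711 ≤ 1.2 ⇒ ∈ W
candidate 6: n = (-2, 2, -3, -3) → π⊥ ≈ (-5.53553, +2.29289); max(|x|,|y|,|x±y|/√2) = 5.53553 > 1.2 ⇒ ∉ W
candidate 7: n = (0, 1, -1, -1) → π⊥ ≈ (-1.41421, +1.00000); max(|x|,|y|,|x±y|/√2) = 1.70711 > 1.2 ⇒ ∉ W

5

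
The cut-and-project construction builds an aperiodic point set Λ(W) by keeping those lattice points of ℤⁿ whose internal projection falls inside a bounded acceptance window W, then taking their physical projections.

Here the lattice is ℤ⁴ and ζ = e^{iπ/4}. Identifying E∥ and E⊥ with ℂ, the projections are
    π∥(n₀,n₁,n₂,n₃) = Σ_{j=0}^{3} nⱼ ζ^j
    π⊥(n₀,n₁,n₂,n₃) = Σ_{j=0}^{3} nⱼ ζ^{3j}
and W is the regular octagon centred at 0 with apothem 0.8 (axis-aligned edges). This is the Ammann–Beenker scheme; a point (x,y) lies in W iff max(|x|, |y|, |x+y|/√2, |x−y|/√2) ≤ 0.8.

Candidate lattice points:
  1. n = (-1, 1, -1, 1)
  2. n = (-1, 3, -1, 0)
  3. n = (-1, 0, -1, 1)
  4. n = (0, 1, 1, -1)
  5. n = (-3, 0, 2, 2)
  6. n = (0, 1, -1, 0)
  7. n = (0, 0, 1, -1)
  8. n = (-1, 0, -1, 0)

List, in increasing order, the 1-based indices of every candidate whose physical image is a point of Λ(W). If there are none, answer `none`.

none

With ζ = e^{iπ/4} the internal vectors are ζ^0,ζ^3,ζ^6,ζ^9.
#1 (-1, 1, -1, 1): internal (-1.0000, 2.4142); octagon support 2.4142 vs apothem 0.8 → ∉ W
#2 (-1, 3, -1, 0): internal (-3.1213, 3.1213); octagon support 4.4142 vs apothem 0.8 → ∉ W
#3 (-1, 0, -1, 1): internal (-0.2929, 1.7071); octagon support 1.7071 vs apothem 0.8 → ∉ W
#4 (0, 1, 1, -1): internal (-1.4142, -1.0000); octagon support 1.7071 vs apothem 0.8 → ∉ W
#5 (-3, 0, 2, 2): internal (-1.5858, -0.5858); octagon support 1.5858 vs apothem 0.8 → ∉ W
#6 (0, 1, -1, 0): internal (-0.7071, 1.7071); octagon support 1.7071 vs apothem 0.8 → ∉ W
#7 (0, 0, 1, -1): internal (-0.7071, -1.7071); octagon support 1.7071 vs apothem 0.8 → ∉ W
#8 (-1, 0, -1, 0): internal (-1.0000, 1.0000); octagon support 1.4142 vs apothem 0.8 → ∉ W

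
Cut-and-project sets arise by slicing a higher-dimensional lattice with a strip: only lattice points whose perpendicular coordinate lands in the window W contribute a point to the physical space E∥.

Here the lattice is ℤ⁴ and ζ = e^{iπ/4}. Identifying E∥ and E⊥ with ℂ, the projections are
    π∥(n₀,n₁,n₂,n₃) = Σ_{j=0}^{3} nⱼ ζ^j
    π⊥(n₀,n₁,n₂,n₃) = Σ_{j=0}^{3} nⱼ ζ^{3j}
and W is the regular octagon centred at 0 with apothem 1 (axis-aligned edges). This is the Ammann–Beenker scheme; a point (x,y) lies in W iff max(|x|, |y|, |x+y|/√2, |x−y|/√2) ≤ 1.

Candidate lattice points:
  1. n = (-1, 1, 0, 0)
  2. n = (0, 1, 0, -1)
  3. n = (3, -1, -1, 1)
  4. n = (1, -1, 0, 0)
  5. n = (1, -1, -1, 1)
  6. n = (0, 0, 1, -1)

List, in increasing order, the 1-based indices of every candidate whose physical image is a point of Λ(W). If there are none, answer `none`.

Internal map: ζ^{3j} for j=0..3 gives (1,0), (−√2/2,√2/2), (0,−1), (√2/2,√2/2).
#1 (-1, 1, 0, 0): internal (-1.7071, 0.7071); octagon support 1.7071 vs apothem 1 → ∉ W
#2 (0, 1, 0, -1): internal (-1.4142, 0.0000); octagon support 1.4142 vs apothem 1 → ∉ W
#3 (3, -1, -1, 1): internal (4.4142, 1.0000); octagon support 4.4142 vs apothem 1 → ∉ W
#4 (1, -1, 0, 0): internal (1.7071, -0.7071); octagon support 1.7071 vs apothem 1 → ∉ W
#5 (1, -1, -1, 1): internal (2.4142, 1.0000); octagon support 2.4142 vs apothem 1 → ∉ W
#6 (0, 0, 1, -1): internal (-0.7071, -1.7071); octagon support 1.7071 vs apothem 1 → ∉ W

none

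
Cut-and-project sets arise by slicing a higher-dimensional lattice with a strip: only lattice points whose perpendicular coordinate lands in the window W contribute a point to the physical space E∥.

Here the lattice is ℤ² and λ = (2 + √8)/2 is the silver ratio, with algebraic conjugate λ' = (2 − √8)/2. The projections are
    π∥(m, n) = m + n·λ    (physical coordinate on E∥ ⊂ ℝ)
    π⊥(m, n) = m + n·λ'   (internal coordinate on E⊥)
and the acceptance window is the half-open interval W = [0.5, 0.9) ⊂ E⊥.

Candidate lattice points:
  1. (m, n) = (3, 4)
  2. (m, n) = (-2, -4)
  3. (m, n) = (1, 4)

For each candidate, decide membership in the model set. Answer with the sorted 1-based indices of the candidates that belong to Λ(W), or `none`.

none

Compute λ' = (2−√8)/2 = -0.4142, so π⊥(m,n) = m -0.4142·n.
candidate 1: (m,n)=(3,4) → π∥ = 3+4·λ ≈ 12.6569, π⊥ = 3+4·λ' ≈ 1.3431 ∉ [0.5, 0.9) ⇒ out
candidate 2: (m,n)=(-2,-4) → π∥ = -2-4·λ ≈ -11.6569, π⊥ = -2-4·λ' ≈ -0.3431 ∉ [0.5, 0.9) ⇒ out
candidate 3: (m,n)=(1,4) → π∥ = 1+4·λ ≈ 10.6569, π⊥ = 1+4·λ' ≈ -0.6569 ∉ [0.5, 0.9) ⇒ out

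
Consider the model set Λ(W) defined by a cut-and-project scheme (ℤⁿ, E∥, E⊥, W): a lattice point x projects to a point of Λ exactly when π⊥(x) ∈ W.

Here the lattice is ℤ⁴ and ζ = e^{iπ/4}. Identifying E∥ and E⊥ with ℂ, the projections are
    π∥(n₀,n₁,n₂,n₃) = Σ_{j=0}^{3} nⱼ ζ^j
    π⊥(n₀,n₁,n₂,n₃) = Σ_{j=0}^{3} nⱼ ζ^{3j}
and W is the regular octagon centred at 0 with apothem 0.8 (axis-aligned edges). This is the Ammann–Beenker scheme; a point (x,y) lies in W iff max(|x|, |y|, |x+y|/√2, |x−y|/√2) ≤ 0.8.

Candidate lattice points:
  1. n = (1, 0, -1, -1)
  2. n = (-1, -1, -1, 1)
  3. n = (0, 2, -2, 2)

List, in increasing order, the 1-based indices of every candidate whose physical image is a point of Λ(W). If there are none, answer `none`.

π⊥(n) = n₀ + n₁ζ³ + n₂ζ⁶ + n₃ζ⁹ where ζ = e^{iπ/4}.
candidate 1: n = (1, 0, -1, -1) → π⊥ ≈ (+0.292893, +0.292893); max(|x|,|y|,|x±y|/√2) = 0.414214 ≤ 0.8 ⇒ ∈ W
candidate 2: n = (-1, -1, -1, 1) → π⊥ ≈ (+0.414214, +1.000000); max(|x|,|y|,|x±y|/√2) = 1.000000 > 0.8 ⇒ ∉ W
candidate 3: n = (0, 2, -2, 2) → π⊥ ≈ (+0.000000, +4.828427); max(|x|,|y|,|x±y|/√2) = 4.828427 > 0.8 ⇒ ∉ W

1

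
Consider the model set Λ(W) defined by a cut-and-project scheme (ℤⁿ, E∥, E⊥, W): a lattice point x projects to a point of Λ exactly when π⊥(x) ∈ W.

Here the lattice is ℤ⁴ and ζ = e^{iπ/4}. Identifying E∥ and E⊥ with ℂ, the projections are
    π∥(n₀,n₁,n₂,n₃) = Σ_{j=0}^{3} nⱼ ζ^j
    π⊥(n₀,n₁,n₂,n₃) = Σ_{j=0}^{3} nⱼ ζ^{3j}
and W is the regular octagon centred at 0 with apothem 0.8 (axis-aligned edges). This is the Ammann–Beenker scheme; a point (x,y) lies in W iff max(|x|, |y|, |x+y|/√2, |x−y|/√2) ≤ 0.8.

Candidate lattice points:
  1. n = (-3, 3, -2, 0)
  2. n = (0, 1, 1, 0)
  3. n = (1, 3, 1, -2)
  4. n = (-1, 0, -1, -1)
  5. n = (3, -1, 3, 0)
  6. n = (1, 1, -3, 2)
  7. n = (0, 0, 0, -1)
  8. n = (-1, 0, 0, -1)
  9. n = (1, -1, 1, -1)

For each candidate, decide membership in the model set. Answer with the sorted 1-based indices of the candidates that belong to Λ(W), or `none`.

π⊥(n) = n₀ + n₁ζ³ + n₂ζ⁶ + n₃ζ⁹ where ζ = e^{iπ/4}.
#1 (-3, 3, -2, 0): internal (-5.121320, 4.121320); octagon support 6.535534 vs apothem 0.8 → ∉ W
#2 (0, 1, 1, 0): internal (-0.707107, -0.292893); octagon support 0.707107 vs apothem 0.8 → ∈ W
#3 (1, 3, 1, -2): internal (-2.535534, -0.292893); octagon support 2.535534 vs apothem 0.8 → ∉ W
#4 (-1, 0, -1, -1): internal (-1.707107, 0.292893); octagon support 1.707107 vs apothem 0.8 → ∉ W
#5 (3, -1, 3, 0): internal (3.707107, -3.707107); octagon support 5.242641 vs apothem 0.8 → ∉ W
#6 (1, 1, -3, 2): internal (1.707107, 5.121320); octagon support 5.121320 vs apothem 0.8 → ∉ W
#7 (0, 0, 0, -1): internal (-0.707107, -0.707107); octagon support 1.000000 vs apothem 0.8 → ∉ W
#8 (-1, 0, 0, -1): internal (-1.707107, -0.707107); octagon support 1.707107 vs apothem 0.8 → ∉ W
#9 (1, -1, 1, -1): internal (1.000000, -2.414214); octagon support 2.414214 vs apothem 0.8 → ∉ W

2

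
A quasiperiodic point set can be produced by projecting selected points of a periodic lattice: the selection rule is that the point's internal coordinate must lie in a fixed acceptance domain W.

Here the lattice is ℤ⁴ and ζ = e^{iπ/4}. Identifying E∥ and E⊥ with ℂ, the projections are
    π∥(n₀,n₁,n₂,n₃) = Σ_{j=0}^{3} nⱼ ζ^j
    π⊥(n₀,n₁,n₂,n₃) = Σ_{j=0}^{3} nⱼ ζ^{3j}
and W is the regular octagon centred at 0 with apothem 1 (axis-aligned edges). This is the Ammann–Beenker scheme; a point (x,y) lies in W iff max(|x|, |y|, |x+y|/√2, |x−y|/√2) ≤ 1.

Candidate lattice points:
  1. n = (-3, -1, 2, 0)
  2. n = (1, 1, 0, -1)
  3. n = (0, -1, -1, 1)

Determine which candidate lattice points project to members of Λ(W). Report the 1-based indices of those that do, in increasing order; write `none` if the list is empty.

2

π⊥(n) = n₀ + n₁ζ³ + n₂ζ⁶ + n₃ζ⁹ where ζ = e^{iπ/4}.
candidate 1: n = (-3, -1, 2, 0) → π⊥ ≈ (-2.2929, -2.7071); max(|x|,|y|,|x±y|/√2) = 3.5355 > 1 ⇒ ∉ W
candidate 2: n = (1, 1, 0, -1) → π⊥ ≈ (-0.4142, +0.0000); max(|x|,|y|,|x±y|/√2) = 0.4142 ≤ 1 ⇒ ∈ W
candidate 3: n = (0, -1, -1, 1) → π⊥ ≈ (+1.4142, +1.0000); max(|x|,|y|,|x±y|/√2) = 1.7071 > 1 ⇒ ∉ W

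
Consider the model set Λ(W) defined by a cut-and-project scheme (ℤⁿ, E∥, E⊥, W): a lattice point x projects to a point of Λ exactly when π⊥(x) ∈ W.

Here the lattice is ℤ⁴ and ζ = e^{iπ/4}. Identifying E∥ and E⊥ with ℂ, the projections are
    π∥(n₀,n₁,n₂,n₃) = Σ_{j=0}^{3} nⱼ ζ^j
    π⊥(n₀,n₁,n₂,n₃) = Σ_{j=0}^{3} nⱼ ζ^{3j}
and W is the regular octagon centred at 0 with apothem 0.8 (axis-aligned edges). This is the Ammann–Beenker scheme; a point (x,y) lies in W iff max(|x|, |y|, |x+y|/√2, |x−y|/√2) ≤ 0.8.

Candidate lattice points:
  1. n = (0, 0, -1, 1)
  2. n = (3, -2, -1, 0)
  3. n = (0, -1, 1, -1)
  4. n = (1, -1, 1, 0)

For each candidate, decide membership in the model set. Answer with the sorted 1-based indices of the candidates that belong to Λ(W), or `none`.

none

Internal map: ζ^{3j} for j=0..3 gives (1,0), (−√2/2,√2/2), (0,−1), (√2/2,√2/2).
#1 (0, 0, -1, 1): internal (0.707107, 1.707107); octagon support 1.707107 vs apothem 0.8 → ∉ W
#2 (3, -2, -1, 0): internal (4.414214, -0.414214); octagon support 4.414214 vs apothem 0.8 → ∉ W
#3 (0, -1, 1, -1): internal (0.000000, -2.414214); octagon support 2.414214 vs apothem 0.8 → ∉ W
#4 (1, -1, 1, 0): internal (1.707107, -1.707107); octagon support 2.414214 vs apothem 0.8 → ∉ W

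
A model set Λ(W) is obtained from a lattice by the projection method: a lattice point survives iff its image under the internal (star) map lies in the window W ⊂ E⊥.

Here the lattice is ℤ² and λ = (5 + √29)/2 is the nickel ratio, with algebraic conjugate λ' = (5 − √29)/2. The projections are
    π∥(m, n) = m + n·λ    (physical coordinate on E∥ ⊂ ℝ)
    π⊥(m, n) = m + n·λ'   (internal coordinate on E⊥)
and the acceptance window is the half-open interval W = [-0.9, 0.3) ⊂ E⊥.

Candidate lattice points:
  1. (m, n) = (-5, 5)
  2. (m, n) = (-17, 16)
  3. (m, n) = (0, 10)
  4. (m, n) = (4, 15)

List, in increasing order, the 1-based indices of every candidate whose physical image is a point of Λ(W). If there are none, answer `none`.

Numerically λ ≈ 5.192582 and λ' = −1/λ ≈ -0.192582.
candidate 1: (m,n)=(-5,5) → π∥ = -5+5·λ ≈ 20.962912, π⊥ = -5+5·λ' ≈ -5.962912 ∉ [-0.9, 0.3) ⇒ out
candidate 2: (m,n)=(-17,16) → π∥ = -17+16·λ ≈ 66.081318, π⊥ = -17+16·λ' ≈ -20.081318 ∉ [-0.9, 0.3) ⇒ out
candidate 3: (m,n)=(0,10) → π∥ = 0+10·λ ≈ 51.925824, π⊥ = 0+10·λ' ≈ -1.925824 ∉ [-0.9, 0.3) ⇒ out
candidate 4: (m,n)=(4,15) → π∥ = 4+15·λ ≈ 81.888736, π⊥ = 4+15·λ' ≈ 1.111264 ∉ [-0.9, 0.3) ⇒ out

none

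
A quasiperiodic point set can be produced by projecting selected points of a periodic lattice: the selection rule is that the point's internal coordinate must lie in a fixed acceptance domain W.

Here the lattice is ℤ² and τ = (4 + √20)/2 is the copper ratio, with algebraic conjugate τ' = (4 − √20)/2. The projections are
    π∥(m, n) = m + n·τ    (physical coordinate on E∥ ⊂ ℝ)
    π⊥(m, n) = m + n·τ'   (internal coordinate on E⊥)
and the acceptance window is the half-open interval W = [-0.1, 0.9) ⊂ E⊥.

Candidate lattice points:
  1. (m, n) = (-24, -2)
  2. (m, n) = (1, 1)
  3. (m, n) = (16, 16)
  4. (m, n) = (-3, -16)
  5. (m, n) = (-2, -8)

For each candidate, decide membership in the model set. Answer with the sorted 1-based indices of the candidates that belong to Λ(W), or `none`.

τ' = (4−√20)/2 ≈ -0.236068.
[1] lift (-24,-2): star map gives -23.527864; window check -0.1 ≤ -23.527864 < 0.9 is false → out
[2] lift (1,1): star map gives 0.763932; window check -0.1 ≤ 0.763932 < 0.9 is true → IN Λ
[3] lift (16,16): star map gives 12.222912; window check -0.1 ≤ 12.222912 < 0.9 is false → out
[4] lift (-3,-16): star map gives 0.777088; window check -0.1 ≤ 0.777088 < 0.9 is true → IN Λ
[5] lift (-2,-8): star map gives -0.111456; window check -0.1 ≤ -0.111456 < 0.9 is false → out

2, 4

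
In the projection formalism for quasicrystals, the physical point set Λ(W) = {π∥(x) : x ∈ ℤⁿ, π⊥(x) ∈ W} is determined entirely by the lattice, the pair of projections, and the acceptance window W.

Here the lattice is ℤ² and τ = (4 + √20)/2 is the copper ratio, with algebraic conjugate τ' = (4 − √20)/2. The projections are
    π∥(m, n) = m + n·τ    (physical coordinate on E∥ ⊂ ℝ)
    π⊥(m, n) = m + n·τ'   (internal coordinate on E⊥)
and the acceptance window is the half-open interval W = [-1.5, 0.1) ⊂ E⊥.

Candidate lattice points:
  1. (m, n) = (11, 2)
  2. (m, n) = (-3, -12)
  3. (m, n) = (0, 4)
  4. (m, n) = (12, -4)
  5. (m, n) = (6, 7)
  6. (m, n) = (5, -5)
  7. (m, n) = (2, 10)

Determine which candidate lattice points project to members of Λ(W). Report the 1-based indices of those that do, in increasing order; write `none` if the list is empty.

2, 3, 7

Compute τ' = (4−√20)/2 = -0.236068, so π⊥(m,n) = m -0.236068·n.
[1] lift (11,2): star map gives 10.527864; window check -1.5 ≤ 10.527864 < 0.1 is false → out
[2] lift (-3,-12): star map gives -0.167184; window check -1.5 ≤ -0.167184 < 0.1 is true → IN Λ
[3] lift (0,4): star map gives -0.944272; window check -1.5 ≤ -0.944272 < 0.1 is true → IN Λ
[4] lift (12,-4): star map gives 12.944272; window check -1.5 ≤ 12.944272 < 0.1 is false → out
[5] lift (6,7): star map gives 4.347524; window check -1.5 ≤ 4.347524 < 0.1 is false → out
[6] lift (5,-5): star map gives 6.180340; window check -1.5 ≤ 6.180340 < 0.1 is false → out
[7] lift (2,10): star map gives -0.360680; window check -1.5 ≤ -0.360680 < 0.1 is true → IN Λ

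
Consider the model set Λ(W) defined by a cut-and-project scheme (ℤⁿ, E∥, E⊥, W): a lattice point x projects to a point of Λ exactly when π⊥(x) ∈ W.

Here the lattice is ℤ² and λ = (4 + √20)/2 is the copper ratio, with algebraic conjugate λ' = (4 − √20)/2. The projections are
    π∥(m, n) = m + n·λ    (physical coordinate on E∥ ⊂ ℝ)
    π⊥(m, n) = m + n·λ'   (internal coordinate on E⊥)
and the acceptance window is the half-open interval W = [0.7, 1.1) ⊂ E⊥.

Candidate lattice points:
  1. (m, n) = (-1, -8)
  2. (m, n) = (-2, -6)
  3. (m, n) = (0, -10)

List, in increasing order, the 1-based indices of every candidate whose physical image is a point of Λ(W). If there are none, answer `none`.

1

Numerically λ ≈ 4.23607 and λ' = −1/λ ≈ -0.23607.
candidate 1: (m,n)=(-1,-8) → π∥ = -1-8·λ ≈ -34.88854, π⊥ = -1-8·λ' ≈ 0.88854 ∈ [0.7, 1.1) ⇒ IN Λ
candidate 2: (m,n)=(-2,-6) → π∥ = -2-6·λ ≈ -27.41641, π⊥ = -2-6·λ' ≈ -0.58359 ∉ [0.7, 1.1) ⇒ out
candidate 3: (m,n)=(0,-10) → π∥ = 0-10·λ ≈ -42.36068, π⊥ = 0-10·λ' ≈ 2.36068 ∉ [0.7, 1.1) ⇒ out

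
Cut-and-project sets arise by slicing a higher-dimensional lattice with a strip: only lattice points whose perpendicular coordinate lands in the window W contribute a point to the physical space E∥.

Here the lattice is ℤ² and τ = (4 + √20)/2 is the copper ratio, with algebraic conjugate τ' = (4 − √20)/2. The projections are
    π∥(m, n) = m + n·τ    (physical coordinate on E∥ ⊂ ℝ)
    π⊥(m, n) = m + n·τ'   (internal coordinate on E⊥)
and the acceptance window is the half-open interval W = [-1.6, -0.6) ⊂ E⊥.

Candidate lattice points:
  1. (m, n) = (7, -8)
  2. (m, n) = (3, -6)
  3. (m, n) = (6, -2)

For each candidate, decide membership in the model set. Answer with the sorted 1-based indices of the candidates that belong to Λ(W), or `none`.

none

τ' = (4−√20)/2 ≈ -0.236068.
[1] lift (7,-8): star map gives 8.888544; window check -1.6 ≤ 8.888544 < -0.6 is false → out
[2] lift (3,-6): star map gives 4.416408; window check -1.6 ≤ 4.416408 < -0.6 is false → out
[3] lift (6,-2): star map gives 6.472136; window check -1.6 ≤ 6.472136 < -0.6 is false → out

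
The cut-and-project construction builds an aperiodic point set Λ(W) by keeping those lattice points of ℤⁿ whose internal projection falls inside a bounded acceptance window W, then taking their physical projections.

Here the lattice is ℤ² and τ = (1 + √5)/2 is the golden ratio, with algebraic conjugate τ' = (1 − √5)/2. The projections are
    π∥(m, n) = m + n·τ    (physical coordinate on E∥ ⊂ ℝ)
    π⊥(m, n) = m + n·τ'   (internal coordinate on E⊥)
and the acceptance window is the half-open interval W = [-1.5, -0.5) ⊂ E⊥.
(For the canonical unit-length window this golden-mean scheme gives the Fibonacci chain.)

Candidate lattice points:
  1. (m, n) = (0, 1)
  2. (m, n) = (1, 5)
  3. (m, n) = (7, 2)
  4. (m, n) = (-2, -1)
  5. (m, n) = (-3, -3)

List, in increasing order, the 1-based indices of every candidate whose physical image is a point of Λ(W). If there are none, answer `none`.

Compute τ' = (1−√5)/2 = -0.6180, so π⊥(m,n) = m -0.6180·n.
[1] lift (0,1): star map gives -0.6180; window check -1.5 ≤ -0.6180 < -0.5 is true → IN Λ
[2] lift (1,5): star map gives -2.0902; window check -1.5 ≤ -2.0902 < -0.5 is false → out
[3] lift (7,2): star map gives 5.7639; window check -1.5 ≤ 5.7639 < -0.5 is false → out
[4] lift (-2,-1): star map gives -1.3820; window check -1.5 ≤ -1.3820 < -0.5 is true → IN Λ
[5] lift (-3,-3): star map gives -1.1459; window check -1.5 ≤ -1.1459 < -0.5 is true → IN Λ

1, 4, 5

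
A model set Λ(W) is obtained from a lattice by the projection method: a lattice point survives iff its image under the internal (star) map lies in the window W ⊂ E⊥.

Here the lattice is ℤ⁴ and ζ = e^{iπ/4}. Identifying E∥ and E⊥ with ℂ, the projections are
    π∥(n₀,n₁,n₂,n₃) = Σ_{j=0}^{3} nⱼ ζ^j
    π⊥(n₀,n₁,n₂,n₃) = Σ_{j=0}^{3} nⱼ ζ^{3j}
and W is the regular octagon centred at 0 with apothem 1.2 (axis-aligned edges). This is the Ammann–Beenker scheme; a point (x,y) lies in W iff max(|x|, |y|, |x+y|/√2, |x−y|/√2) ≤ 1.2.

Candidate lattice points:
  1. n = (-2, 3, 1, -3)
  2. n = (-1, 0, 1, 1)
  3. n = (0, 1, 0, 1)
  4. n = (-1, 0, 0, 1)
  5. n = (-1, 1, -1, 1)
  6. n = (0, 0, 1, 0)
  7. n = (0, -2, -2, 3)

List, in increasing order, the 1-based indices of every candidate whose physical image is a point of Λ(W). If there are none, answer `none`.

With ζ = e^{iπ/4} the internal vectors are ζ^0,ζ^3,ζ^6,ζ^9.
candidate 1: n = (-2, 3, 1, -3) → π⊥ ≈ (-6.24264, -1.00000); max(|x|,|y|,|x±y|/√2) = 6.24264 > 1.2 ⇒ ∉ W
candidate 2: n = (-1, 0, 1, 1) → π⊥ ≈ (-0.29289, -0.29289); max(|x|,|y|,|x±y|/√2) = 0.41421 ≤ 1.2 ⇒ ∈ W
candidate 3: n = (0, 1, 0, 1) → π⊥ ≈ (+0.00000, +1.41421); max(|x|,|y|,|x±y|/√2) = 1.41421 > 1.2 ⇒ ∉ W
candidate 4: n = (-1, 0, 0, 1) → π⊥ ≈ (-0.29289, +0.70711); max(|x|,|y|,|x±y|/√2) = 0.70711 ≤ 1.2 ⇒ ∈ W
candidate 5: n = (-1, 1, -1, 1) → π⊥ ≈ (-1.00000, +2.41421); max(|x|,|y|,|x±y|/√2) = 2.41421 > 1.2 ⇒ ∉ W
candidate 6: n = (0, 0, 1, 0) → π⊥ ≈ (+0.00000, -1.00000); max(|x|,|y|,|x±y|/√2) = 1.00000 ≤ 1.2 ⇒ ∈ W
candidate 7: n = (0, -2, -2, 3) → π⊥ ≈ (+3.53553, +2.70711); max(|x|,|y|,|x±y|/√2) = 4.41421 > 1.2 ⇒ ∉ W

2, 4, 6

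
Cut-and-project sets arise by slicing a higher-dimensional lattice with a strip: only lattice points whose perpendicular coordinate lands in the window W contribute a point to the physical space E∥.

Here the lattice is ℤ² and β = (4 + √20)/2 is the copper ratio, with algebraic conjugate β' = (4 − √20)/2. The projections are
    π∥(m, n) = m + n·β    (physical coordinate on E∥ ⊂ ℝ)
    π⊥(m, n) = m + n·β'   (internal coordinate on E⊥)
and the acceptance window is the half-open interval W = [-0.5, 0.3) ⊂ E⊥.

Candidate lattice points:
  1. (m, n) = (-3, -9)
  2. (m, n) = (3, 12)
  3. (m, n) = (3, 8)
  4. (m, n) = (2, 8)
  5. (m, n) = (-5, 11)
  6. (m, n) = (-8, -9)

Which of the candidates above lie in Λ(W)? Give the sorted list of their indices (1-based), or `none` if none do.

2, 4

Numerically β ≈ 4.23607 and β' = −1/β ≈ -0.23607.
#1 (-3,-9): internal coord -3 + (-9)·β' = -0.87539; -0.87539 ∉ [-0.5, 0.3) → out
#2 (3,12): internal coord 3 + (12)·β' = +0.16718; +0.16718 ∈ [-0.5, 0.3) → IN Λ
#3 (3,8): internal coord 3 + (8)·β' = +1.11146; +1.11146 ∉ [-0.5, 0.3) → out
#4 (2,8): internal coord 2 + (8)·β' = +0.11146; +0.11146 ∈ [-0.5, 0.3) → IN Λ
#5 (-5,11): internal coord -5 + (11)·β' = -7.59675; -7.59675 ∉ [-0.5, 0.3) → out
#6 (-8,-9): internal coord -8 + (-9)·β' = -5.87539; -5.87539 ∉ [-0.5, 0.3) → out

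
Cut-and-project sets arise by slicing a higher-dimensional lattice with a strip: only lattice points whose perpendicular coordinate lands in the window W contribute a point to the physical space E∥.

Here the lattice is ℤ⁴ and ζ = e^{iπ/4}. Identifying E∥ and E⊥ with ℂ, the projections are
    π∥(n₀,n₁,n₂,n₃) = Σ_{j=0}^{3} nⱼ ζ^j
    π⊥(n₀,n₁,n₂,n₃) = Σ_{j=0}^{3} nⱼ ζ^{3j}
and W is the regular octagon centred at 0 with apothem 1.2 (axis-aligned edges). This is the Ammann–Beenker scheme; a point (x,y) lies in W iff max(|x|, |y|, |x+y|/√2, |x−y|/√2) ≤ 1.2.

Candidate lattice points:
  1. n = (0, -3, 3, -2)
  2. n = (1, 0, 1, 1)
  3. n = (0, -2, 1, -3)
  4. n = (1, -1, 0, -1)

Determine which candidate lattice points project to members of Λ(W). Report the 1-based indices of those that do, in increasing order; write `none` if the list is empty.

Internal map: ζ^{3j} for j=0..3 gives (1,0), (−√2/2,√2/2), (0,−1), (√2/2,√2/2).
candidate 1: n = (0, -3, 3, -2) → π⊥ ≈ (+0.70711, -6.53553); max(|x|,|y|,|x±y|/√2) = 6.53553 > 1.2 ⇒ ∉ W
candidate 2: n = (1, 0, 1, 1) → π⊥ ≈ (+1.70711, -0.29289); max(|x|,|y|,|x±y|/√2) = 1.70711 > 1.2 ⇒ ∉ W
candidate 3: n = (0, -2, 1, -3) → π⊥ ≈ (-0.70711, -4.53553); max(|x|,|y|,|x±y|/√2) = 4.53553 > 1.2 ⇒ ∉ W
candidate 4: n = (1, -1, 0, -1) → π⊥ ≈ (+1.00000, -1.41421); max(|x|,|y|,|x±y|/√2) = 1.70711 > 1.2 ⇒ ∉ W

none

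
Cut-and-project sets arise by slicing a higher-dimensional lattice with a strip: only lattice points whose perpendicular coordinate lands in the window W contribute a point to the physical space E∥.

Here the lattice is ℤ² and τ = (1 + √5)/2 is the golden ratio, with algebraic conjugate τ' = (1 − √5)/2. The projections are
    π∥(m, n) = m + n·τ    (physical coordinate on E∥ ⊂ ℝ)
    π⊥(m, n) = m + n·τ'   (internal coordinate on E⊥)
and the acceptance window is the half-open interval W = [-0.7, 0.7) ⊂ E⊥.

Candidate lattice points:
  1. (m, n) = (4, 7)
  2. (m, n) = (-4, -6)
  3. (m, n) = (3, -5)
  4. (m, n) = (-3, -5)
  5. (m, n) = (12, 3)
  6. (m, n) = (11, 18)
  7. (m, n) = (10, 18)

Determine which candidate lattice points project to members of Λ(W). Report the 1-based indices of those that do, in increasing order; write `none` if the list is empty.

Numerically τ ≈ 1.6180 and τ' = −1/τ ≈ -0.6180.
#1 (4,7): internal coord 4 + (7)·τ' = -0.3262; -0.3262 ∈ [-0.7, 0.7) → IN Λ
#2 (-4,-6): internal coord -4 + (-6)·τ' = -0.2918; -0.2918 ∈ [-0.7, 0.7) → IN Λ
#3 (3,-5): internal coord 3 + (-5)·τ' = +6.0902; +6.0902 ∉ [-0.7, 0.7) → out
#4 (-3,-5): internal coord -3 + (-5)·τ' = +0.0902; +0.0902 ∈ [-0.7, 0.7) → IN Λ
#5 (12,3): internal coord 12 + (3)·τ' = +10.1459; +10.1459 ∉ [-0.7, 0.7) → out
#6 (11,18): internal coord 11 + (18)·τ' = -0.1246; -0.1246 ∈ [-0.7, 0.7) → IN Λ
#7 (10,18): internal coord 10 + (18)·τ' = -1.1246; -1.1246 ∉ [-0.7, 0.7) → out

1, 2, 4, 6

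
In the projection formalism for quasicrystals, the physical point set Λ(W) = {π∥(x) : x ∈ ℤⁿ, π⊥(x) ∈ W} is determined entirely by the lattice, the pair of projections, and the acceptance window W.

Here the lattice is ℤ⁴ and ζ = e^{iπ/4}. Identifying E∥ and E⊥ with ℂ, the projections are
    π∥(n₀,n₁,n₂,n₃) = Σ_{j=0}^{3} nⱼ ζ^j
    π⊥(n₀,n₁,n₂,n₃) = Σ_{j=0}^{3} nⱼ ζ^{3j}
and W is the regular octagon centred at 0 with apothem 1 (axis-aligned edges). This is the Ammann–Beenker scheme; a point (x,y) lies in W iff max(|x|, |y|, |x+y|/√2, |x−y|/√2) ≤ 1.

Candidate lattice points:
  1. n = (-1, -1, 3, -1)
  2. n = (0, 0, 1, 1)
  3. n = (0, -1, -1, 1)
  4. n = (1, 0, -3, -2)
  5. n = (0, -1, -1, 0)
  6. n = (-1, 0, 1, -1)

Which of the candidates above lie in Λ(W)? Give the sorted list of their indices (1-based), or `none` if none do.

2, 5

π⊥(n) = n₀ + n₁ζ³ + n₂ζ⁶ + n₃ζ⁹ where ζ = e^{iπ/4}.
candidate 1: n = (-1, -1, 3, -1) → π⊥ ≈ (-1.00000, -4.41421); max(|x|,|y|,|x±y|/√2) = 4.41421 > 1 ⇒ ∉ W
candidate 2: n = (0, 0, 1, 1) → π⊥ ≈ (+0.70711, -0.29289); max(|x|,|y|,|x±y|/√2) = 0.70711 ≤ 1 ⇒ ∈ W
candidate 3: n = (0, -1, -1, 1) → π⊥ ≈ (+1.41421, +1.00000); max(|x|,|y|,|x±y|/√2) = 1.70711 > 1 ⇒ ∉ W
candidate 4: n = (1, 0, -3, -2) → π⊥ ≈ (-0.41421, +1.58579); max(|x|,|y|,|x±y|/√2) = 1.58579 > 1 ⇒ ∉ W
candidate 5: n = (0, -1, -1, 0) → π⊥ ≈ (+0.70711, +0.29289); max(|x|,|y|,|x±y|/√2) = 0.70711 ≤ 1 ⇒ ∈ W
candidate 6: n = (-1, 0, 1, -1) → π⊥ ≈ (-1.70711, -1.70711); max(|x|,|y|,|x±y|/√2) = 2.41421 > 1 ⇒ ∉ W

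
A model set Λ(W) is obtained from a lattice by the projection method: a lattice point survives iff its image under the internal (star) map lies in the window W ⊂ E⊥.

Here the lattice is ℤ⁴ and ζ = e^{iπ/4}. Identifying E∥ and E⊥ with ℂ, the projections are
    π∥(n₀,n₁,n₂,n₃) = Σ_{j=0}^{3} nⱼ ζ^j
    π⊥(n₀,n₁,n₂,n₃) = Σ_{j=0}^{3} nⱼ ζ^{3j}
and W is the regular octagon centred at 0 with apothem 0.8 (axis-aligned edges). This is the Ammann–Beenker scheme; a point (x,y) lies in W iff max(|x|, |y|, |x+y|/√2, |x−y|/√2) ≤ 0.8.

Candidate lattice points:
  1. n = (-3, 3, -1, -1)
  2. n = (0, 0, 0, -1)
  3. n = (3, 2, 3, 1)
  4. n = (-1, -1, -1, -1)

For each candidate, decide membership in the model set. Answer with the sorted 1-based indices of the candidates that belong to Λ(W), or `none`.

none

π⊥(n) = n₀ + n₁ζ³ + n₂ζ⁶ + n₃ζ⁹ where ζ = e^{iπ/4}.
candidate 1: n = (-3, 3, -1, -1) → π⊥ ≈ (-5.82843, +2.41421); max(|x|,|y|,|x±y|/√2) = 5.82843 > 0.8 ⇒ ∉ W
candidate 2: n = (0, 0, 0, -1) → π⊥ ≈ (-0.70711, -0.70711); max(|x|,|y|,|x±y|/√2) = 1.00000 > 0.8 ⇒ ∉ W
candidate 3: n = (3, 2, 3, 1) → π⊥ ≈ (+2.29289, -0.87868); max(|x|,|y|,|x±y|/√2) = 2.29289 > 0.8 ⇒ ∉ W
candidate 4: n = (-1, -1, -1, -1) → π⊥ ≈ (-1.00000, -0.41421); max(|x|,|y|,|x±y|/√2) = 1.00000 > 0.8 ⇒ ∉ W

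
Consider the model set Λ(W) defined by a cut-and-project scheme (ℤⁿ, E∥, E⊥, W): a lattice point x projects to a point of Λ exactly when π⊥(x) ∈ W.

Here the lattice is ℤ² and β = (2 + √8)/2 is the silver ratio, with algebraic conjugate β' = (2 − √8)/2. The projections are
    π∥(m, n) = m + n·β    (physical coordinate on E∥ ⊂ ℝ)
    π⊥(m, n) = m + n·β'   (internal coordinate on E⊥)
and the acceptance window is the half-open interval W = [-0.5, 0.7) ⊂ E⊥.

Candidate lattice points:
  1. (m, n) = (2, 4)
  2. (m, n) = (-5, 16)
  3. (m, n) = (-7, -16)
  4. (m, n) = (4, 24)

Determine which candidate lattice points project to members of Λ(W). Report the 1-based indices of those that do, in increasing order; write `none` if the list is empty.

Compute β' = (2−√8)/2 = -0.414214, so π⊥(m,n) = m -0.414214·n.
[1] lift (2,4): star map gives 0.343146; window check -0.5 ≤ 0.343146 < 0.7 is true → IN Λ
[2] lift (-5,16): star map gives -11.627417; window check -0.5 ≤ -11.627417 < 0.7 is false → out
[3] lift (-7,-16): star map gives -0.372583; window check -0.5 ≤ -0.372583 < 0.7 is true → IN Λ
[4] lift (4,24): star map gives -5.941125; window check -0.5 ≤ -5.941125 < 0.7 is false → out

1, 3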